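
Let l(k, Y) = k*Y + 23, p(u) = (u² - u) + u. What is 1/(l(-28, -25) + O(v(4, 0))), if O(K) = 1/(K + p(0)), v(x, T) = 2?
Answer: 2/1447 ≈ 0.0013822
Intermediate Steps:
p(u) = u²
l(k, Y) = 23 + Y*k (l(k, Y) = Y*k + 23 = 23 + Y*k)
O(K) = 1/K (O(K) = 1/(K + 0²) = 1/(K + 0) = 1/K)
1/(l(-28, -25) + O(v(4, 0))) = 1/((23 - 25*(-28)) + 1/2) = 1/((23 + 700) + ½) = 1/(723 + ½) = 1/(1447/2) = 2/1447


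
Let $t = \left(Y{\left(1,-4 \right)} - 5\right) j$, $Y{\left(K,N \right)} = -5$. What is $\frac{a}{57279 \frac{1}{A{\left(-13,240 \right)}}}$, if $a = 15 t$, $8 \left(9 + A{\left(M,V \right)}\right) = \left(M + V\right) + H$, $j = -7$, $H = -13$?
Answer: $\frac{12425}{38186} \approx 0.32538$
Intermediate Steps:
$A{\left(M,V \right)} = - \frac{85}{8} + \frac{M}{8} + \frac{V}{8}$ ($A{\left(M,V \right)} = -9 + \frac{\left(M + V\right) - 13}{8} = -9 + \frac{-13 + M + V}{8} = -9 + \left(- \frac{13}{8} + \frac{M}{8} + \frac{V}{8}\right) = - \frac{85}{8} + \frac{M}{8} + \frac{V}{8}$)
$t = 70$ ($t = \left(-5 - 5\right) \left(-7\right) = \left(-10\right) \left(-7\right) = 70$)
$a = 1050$ ($a = 15 \cdot 70 = 1050$)
$\frac{a}{57279 \frac{1}{A{\left(-13,240 \right)}}} = \frac{1050}{57279 \frac{1}{- \frac{85}{8} + \frac{1}{8} \left(-13\right) + \frac{1}{8} \cdot 240}} = \frac{1050}{57279 \frac{1}{- \frac{85}{8} - \frac{13}{8} + 30}} = \frac{1050}{57279 \frac{1}{\frac{71}{4}}} = \frac{1050}{57279 \cdot \frac{4}{71}} = \frac{1050}{\frac{229116}{71}} = 1050 \cdot \frac{71}{229116} = \frac{12425}{38186}$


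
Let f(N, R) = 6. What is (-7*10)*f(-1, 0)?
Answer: -420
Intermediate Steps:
(-7*10)*f(-1, 0) = -7*10*6 = -70*6 = -420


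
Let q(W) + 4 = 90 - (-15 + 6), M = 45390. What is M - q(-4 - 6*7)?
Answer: 45295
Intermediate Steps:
q(W) = 95 (q(W) = -4 + (90 - (-15 + 6)) = -4 + (90 - 1*(-9)) = -4 + (90 + 9) = -4 + 99 = 95)
M - q(-4 - 6*7) = 45390 - 1*95 = 45390 - 95 = 45295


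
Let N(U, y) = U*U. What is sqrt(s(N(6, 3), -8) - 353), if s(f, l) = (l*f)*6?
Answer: I*sqrt(2081) ≈ 45.618*I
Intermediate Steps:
N(U, y) = U**2
s(f, l) = 6*f*l (s(f, l) = (f*l)*6 = 6*f*l)
sqrt(s(N(6, 3), -8) - 353) = sqrt(6*6**2*(-8) - 353) = sqrt(6*36*(-8) - 353) = sqrt(-1728 - 353) = sqrt(-2081) = I*sqrt(2081)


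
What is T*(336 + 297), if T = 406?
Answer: 256998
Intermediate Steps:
T*(336 + 297) = 406*(336 + 297) = 406*633 = 256998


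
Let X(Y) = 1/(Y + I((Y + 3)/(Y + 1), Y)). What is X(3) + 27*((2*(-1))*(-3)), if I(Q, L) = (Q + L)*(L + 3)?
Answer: 4861/30 ≈ 162.03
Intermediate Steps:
I(Q, L) = (3 + L)*(L + Q) (I(Q, L) = (L + Q)*(3 + L) = (3 + L)*(L + Q))
X(Y) = 1/(Y**2 + 4*Y + 3*(3 + Y)/(1 + Y) + Y*(3 + Y)/(1 + Y)) (X(Y) = 1/(Y + (Y**2 + 3*Y + 3*((Y + 3)/(Y + 1)) + Y*((Y + 3)/(Y + 1)))) = 1/(Y + (Y**2 + 3*Y + 3*((3 + Y)/(1 + Y)) + Y*((3 + Y)/(1 + Y)))) = 1/(Y + (Y**2 + 3*Y + 3*(3 + Y)/(1 + Y) + Y*(3 + Y)/(1 + Y))) = 1/(Y**2 + 4*Y + 3*(3 + Y)/(1 + Y) + Y*(3 + Y)/(1 + Y)))
X(3) + 27*((2*(-1))*(-3)) = (1 + 3)/(9 + 3**3 + 6*3**2 + 10*3) + 27*((2*(-1))*(-3)) = 4/(9 + 27 + 6*9 + 30) + 27*(-2*(-3)) = 4/(9 + 27 + 54 + 30) + 27*6 = 4/120 + 162 = (1/120)*4 + 162 = 1/30 + 162 = 4861/30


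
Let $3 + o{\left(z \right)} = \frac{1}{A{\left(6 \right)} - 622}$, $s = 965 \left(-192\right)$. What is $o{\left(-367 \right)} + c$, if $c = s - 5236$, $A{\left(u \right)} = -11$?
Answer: $- \frac{120598528}{633} \approx -1.9052 \cdot 10^{5}$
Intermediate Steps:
$s = -185280$
$o{\left(z \right)} = - \frac{1900}{633}$ ($o{\left(z \right)} = -3 + \frac{1}{-11 - 622} = -3 + \frac{1}{-633} = -3 - \frac{1}{633} = - \frac{1900}{633}$)
$c = -190516$ ($c = -185280 - 5236 = -190516$)
$o{\left(-367 \right)} + c = - \frac{1900}{633} - 190516 = - \frac{120598528}{633}$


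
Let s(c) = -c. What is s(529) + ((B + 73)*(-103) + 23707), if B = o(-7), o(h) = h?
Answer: 16380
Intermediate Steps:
B = -7
s(529) + ((B + 73)*(-103) + 23707) = -1*529 + ((-7 + 73)*(-103) + 23707) = -529 + (66*(-103) + 23707) = -529 + (-6798 + 23707) = -529 + 16909 = 16380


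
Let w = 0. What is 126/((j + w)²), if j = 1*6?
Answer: 7/2 ≈ 3.5000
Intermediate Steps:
j = 6
126/((j + w)²) = 126/((6 + 0)²) = 126/(6²) = 126/36 = 126*(1/36) = 7/2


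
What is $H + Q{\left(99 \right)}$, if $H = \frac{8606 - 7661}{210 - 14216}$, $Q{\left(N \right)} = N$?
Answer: $\frac{1385649}{14006} \approx 98.932$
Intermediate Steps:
$H = - \frac{945}{14006}$ ($H = \frac{945}{-14006} = 945 \left(- \frac{1}{14006}\right) = - \frac{945}{14006} \approx -0.067471$)
$H + Q{\left(99 \right)} = - \frac{945}{14006} + 99 = \frac{1385649}{14006}$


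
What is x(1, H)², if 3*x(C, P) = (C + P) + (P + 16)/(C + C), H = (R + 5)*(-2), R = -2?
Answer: 0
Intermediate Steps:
H = -6 (H = (-2 + 5)*(-2) = 3*(-2) = -6)
x(C, P) = C/3 + P/3 + (16 + P)/(6*C) (x(C, P) = ((C + P) + (P + 16)/(C + C))/3 = ((C + P) + (16 + P)/((2*C)))/3 = ((C + P) + (16 + P)*(1/(2*C)))/3 = ((C + P) + (16 + P)/(2*C))/3 = (C + P + (16 + P)/(2*C))/3 = C/3 + P/3 + (16 + P)/(6*C))
x(1, H)² = ((⅙)*(16 - 6 + 2*1*(1 - 6))/1)² = ((⅙)*1*(16 - 6 + 2*1*(-5)))² = ((⅙)*1*(16 - 6 - 10))² = ((⅙)*1*0)² = 0² = 0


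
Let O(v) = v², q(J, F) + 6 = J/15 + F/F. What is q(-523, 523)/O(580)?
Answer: -299/2523000 ≈ -0.00011851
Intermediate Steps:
q(J, F) = -5 + J/15 (q(J, F) = -6 + (J/15 + F/F) = -6 + (J*(1/15) + 1) = -6 + (J/15 + 1) = -6 + (1 + J/15) = -5 + J/15)
q(-523, 523)/O(580) = (-5 + (1/15)*(-523))/(580²) = (-5 - 523/15)/336400 = -598/15*1/336400 = -299/2523000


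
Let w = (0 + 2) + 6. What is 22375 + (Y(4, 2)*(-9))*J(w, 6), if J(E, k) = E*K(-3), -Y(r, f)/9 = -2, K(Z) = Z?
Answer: 26263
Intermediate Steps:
Y(r, f) = 18 (Y(r, f) = -9*(-2) = 18)
w = 8 (w = 2 + 6 = 8)
J(E, k) = -3*E (J(E, k) = E*(-3) = -3*E)
22375 + (Y(4, 2)*(-9))*J(w, 6) = 22375 + (18*(-9))*(-3*8) = 22375 - 162*(-24) = 22375 + 3888 = 26263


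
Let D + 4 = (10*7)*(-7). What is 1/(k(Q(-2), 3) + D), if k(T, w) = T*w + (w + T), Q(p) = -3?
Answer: -1/503 ≈ -0.0019881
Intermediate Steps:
k(T, w) = T + w + T*w (k(T, w) = T*w + (T + w) = T + w + T*w)
D = -494 (D = -4 + (10*7)*(-7) = -4 + 70*(-7) = -4 - 490 = -494)
1/(k(Q(-2), 3) + D) = 1/((-3 + 3 - 3*3) - 494) = 1/((-3 + 3 - 9) - 494) = 1/(-9 - 494) = 1/(-503) = -1/503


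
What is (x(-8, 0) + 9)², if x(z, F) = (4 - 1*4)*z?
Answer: 81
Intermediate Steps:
x(z, F) = 0 (x(z, F) = (4 - 4)*z = 0*z = 0)
(x(-8, 0) + 9)² = (0 + 9)² = 9² = 81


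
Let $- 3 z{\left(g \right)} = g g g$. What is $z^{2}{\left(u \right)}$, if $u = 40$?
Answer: $\frac{4096000000}{9} \approx 4.5511 \cdot 10^{8}$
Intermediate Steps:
$z{\left(g \right)} = - \frac{g^{3}}{3}$ ($z{\left(g \right)} = - \frac{g g g}{3} = - \frac{g^{2} g}{3} = - \frac{g^{3}}{3}$)
$z^{2}{\left(u \right)} = \left(- \frac{40^{3}}{3}\right)^{2} = \left(\left(- \frac{1}{3}\right) 64000\right)^{2} = \left(- \frac{64000}{3}\right)^{2} = \frac{4096000000}{9}$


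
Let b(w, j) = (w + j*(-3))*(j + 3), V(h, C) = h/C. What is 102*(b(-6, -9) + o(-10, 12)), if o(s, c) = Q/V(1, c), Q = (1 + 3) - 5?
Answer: -14076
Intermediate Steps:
Q = -1 (Q = 4 - 5 = -1)
b(w, j) = (3 + j)*(w - 3*j) (b(w, j) = (w - 3*j)*(3 + j) = (3 + j)*(w - 3*j))
o(s, c) = -c (o(s, c) = -1/(1/c) = -c)
102*(b(-6, -9) + o(-10, 12)) = 102*((-9*(-9) - 3*(-9)**2 + 3*(-6) - 9*(-6)) - 1*12) = 102*((81 - 3*81 - 18 + 54) - 12) = 102*((81 - 243 - 18 + 54) - 12) = 102*(-126 - 12) = 102*(-138) = -14076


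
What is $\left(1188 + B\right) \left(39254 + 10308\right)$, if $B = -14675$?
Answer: $-668442694$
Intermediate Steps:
$\left(1188 + B\right) \left(39254 + 10308\right) = \left(1188 - 14675\right) \left(39254 + 10308\right) = \left(-13487\right) 49562 = -668442694$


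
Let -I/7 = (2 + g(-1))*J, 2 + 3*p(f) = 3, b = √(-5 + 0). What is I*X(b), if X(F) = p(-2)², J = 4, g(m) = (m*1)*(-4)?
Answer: -56/3 ≈ -18.667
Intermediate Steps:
g(m) = -4*m (g(m) = m*(-4) = -4*m)
b = I*√5 (b = √(-5) = I*√5 ≈ 2.2361*I)
p(f) = ⅓ (p(f) = -⅔ + (⅓)*3 = -⅔ + 1 = ⅓)
X(F) = ⅑ (X(F) = (⅓)² = ⅑)
I = -168 (I = -7*(2 - 4*(-1))*4 = -7*(2 + 4)*4 = -42*4 = -7*24 = -168)
I*X(b) = -168*⅑ = -56/3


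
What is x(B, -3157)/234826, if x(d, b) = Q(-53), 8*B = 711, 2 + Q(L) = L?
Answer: -55/234826 ≈ -0.00023422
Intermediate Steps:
Q(L) = -2 + L
B = 711/8 (B = (1/8)*711 = 711/8 ≈ 88.875)
x(d, b) = -55 (x(d, b) = -2 - 53 = -55)
x(B, -3157)/234826 = -55/234826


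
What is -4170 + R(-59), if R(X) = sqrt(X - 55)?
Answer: -4170 + I*sqrt(114) ≈ -4170.0 + 10.677*I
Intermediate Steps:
R(X) = sqrt(-55 + X)
-4170 + R(-59) = -4170 + sqrt(-55 - 59) = -4170 + sqrt(-114) = -4170 + I*sqrt(114)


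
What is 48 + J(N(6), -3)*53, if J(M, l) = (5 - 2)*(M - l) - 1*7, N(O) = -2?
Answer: -164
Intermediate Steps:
J(M, l) = -7 - 3*l + 3*M (J(M, l) = 3*(M - l) - 7 = (-3*l + 3*M) - 7 = -7 - 3*l + 3*M)
48 + J(N(6), -3)*53 = 48 + (-7 - 3*(-3) + 3*(-2))*53 = 48 + (-7 + 9 - 6)*53 = 48 - 4*53 = 48 - 212 = -164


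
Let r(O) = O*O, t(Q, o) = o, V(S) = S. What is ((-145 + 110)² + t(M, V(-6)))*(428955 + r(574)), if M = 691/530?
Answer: 924527389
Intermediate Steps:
M = 691/530 (M = 691*(1/530) = 691/530 ≈ 1.3038)
r(O) = O²
((-145 + 110)² + t(M, V(-6)))*(428955 + r(574)) = ((-145 + 110)² - 6)*(428955 + 574²) = ((-35)² - 6)*(428955 + 329476) = (1225 - 6)*758431 = 1219*758431 = 924527389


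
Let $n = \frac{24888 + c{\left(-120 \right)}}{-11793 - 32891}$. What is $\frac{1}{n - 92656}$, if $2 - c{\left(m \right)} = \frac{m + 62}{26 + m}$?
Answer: $- \frac{2100148}{194592482889} \approx -1.0793 \cdot 10^{-5}$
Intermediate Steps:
$c{\left(m \right)} = 2 - \frac{62 + m}{26 + m}$ ($c{\left(m \right)} = 2 - \frac{m + 62}{26 + m} = 2 - \frac{62 + m}{26 + m}$)
$n = - \frac{1169801}{2100148}$ ($n = \frac{24888 + \frac{-10 - 120}{26 - 120}}{-11793 - 32891} = \frac{24888 + \frac{1}{-94} \left(-130\right)}{-44684} = \left(24888 - - \frac{65}{47}\right) \left(- \frac{1}{44684}\right) = \left(24888 + \frac{65}{47}\right) \left(- \frac{1}{44684}\right) = \frac{1169801}{47} \left(- \frac{1}{44684}\right) = - \frac{1169801}{2100148} \approx -0.55701$)
$\frac{1}{n - 92656} = \frac{1}{- \frac{1169801}{2100148} - 92656} = \frac{1}{- \frac{194592482889}{2100148}} = - \frac{2100148}{194592482889}$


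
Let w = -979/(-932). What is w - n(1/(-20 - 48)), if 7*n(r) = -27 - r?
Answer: 136014/27727 ≈ 4.9055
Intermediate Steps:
w = 979/932 (w = -979*(-1/932) = 979/932 ≈ 1.0504)
n(r) = -27/7 - r/7 (n(r) = (-27 - r)/7 = -27/7 - r/7)
w - n(1/(-20 - 48)) = 979/932 - (-27/7 - 1/(7*(-20 - 48))) = 979/932 - (-27/7 - ⅐/(-68)) = 979/932 - (-27/7 - ⅐*(-1/68)) = 979/932 - (-27/7 + 1/476) = 979/932 - 1*(-1835/476) = 979/932 + 1835/476 = 136014/27727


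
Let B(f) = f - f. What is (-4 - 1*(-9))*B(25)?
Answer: 0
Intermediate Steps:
B(f) = 0
(-4 - 1*(-9))*B(25) = (-4 - 1*(-9))*0 = (-4 + 9)*0 = 5*0 = 0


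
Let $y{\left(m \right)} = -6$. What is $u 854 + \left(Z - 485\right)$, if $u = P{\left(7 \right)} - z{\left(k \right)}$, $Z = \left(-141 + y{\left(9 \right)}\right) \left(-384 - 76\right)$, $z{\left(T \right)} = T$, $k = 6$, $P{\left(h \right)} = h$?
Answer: $67989$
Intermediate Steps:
$Z = 67620$ ($Z = \left(-141 - 6\right) \left(-384 - 76\right) = \left(-147\right) \left(-460\right) = 67620$)
$u = 1$ ($u = 7 - 6 = 1$)
$u 854 + \left(Z - 485\right) = 1 \cdot 854 + \left(67620 - 485\right) = 854 + \left(67620 - 485\right) = 854 + 67135 = 67989$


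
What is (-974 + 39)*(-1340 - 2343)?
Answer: 3443605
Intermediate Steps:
(-974 + 39)*(-1340 - 2343) = -935*(-3683) = 3443605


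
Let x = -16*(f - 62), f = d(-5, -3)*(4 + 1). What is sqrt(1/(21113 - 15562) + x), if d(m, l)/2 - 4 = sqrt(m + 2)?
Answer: sqrt(10846393103 - 4930176160*I*sqrt(3))/5551 ≈ 20.0 - 6.9282*I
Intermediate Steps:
d(m, l) = 8 + 2*sqrt(2 + m) (d(m, l) = 8 + 2*sqrt(m + 2) = 8 + 2*sqrt(2 + m))
f = 40 + 10*I*sqrt(3) (f = (8 + 2*sqrt(2 - 5))*(4 + 1) = (8 + 2*sqrt(-3))*5 = (8 + 2*(I*sqrt(3)))*5 = (8 + 2*I*sqrt(3))*5 = 40 + 10*I*sqrt(3) ≈ 40.0 + 17.32*I)
x = 352 - 160*I*sqrt(3) (x = -16*((40 + 10*I*sqrt(3)) - 62) = -16*(-22 + 10*I*sqrt(3)) = 352 - 160*I*sqrt(3) ≈ 352.0 - 277.13*I)
sqrt(1/(21113 - 15562) + x) = sqrt(1/(21113 - 15562) + (352 - 160*I*sqrt(3))) = sqrt(1/5551 + (352 - 160*I*sqrt(3))) = sqrt(1953953/5551 - 160*I*sqrt(3))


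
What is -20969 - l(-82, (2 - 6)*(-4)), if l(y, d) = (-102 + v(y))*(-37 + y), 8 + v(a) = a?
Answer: -43817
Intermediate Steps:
v(a) = -8 + a
l(y, d) = (-110 + y)*(-37 + y) (l(y, d) = (-102 + (-8 + y))*(-37 + y) = (-110 + y)*(-37 + y))
-20969 - l(-82, (2 - 6)*(-4)) = -20969 - (4070 + (-82)**2 - 147*(-82)) = -20969 - (4070 + 6724 + 12054) = -20969 - 1*22848 = -20969 - 22848 = -43817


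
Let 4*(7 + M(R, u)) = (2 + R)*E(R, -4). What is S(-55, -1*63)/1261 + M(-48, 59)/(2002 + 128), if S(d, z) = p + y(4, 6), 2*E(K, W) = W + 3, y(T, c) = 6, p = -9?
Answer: -6373/2148744 ≈ -0.0029659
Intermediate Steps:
E(K, W) = 3/2 + W/2 (E(K, W) = (W + 3)/2 = (3 + W)/2 = 3/2 + W/2)
M(R, u) = -29/4 - R/8 (M(R, u) = -7 + ((2 + R)*(3/2 + (1/2)*(-4)))/4 = -7 + ((2 + R)*(3/2 - 2))/4 = -7 + ((2 + R)*(-1/2))/4 = -7 + (-1 - R/2)/4 = -7 + (-1/4 - R/8) = -29/4 - R/8)
S(d, z) = -3 (S(d, z) = -9 + 6 = -3)
S(-55, -1*63)/1261 + M(-48, 59)/(2002 + 128) = -3/1261 + (-29/4 - 1/8*(-48))/(2002 + 128) = -3*1/1261 + (-29/4 + 6)/2130 = -3/1261 - 5/4*1/2130 = -3/1261 - 1/1704 = -6373/2148744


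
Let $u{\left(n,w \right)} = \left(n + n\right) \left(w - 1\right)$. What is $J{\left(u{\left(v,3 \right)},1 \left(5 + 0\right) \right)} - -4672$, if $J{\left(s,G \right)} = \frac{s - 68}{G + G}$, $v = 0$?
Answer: $\frac{23326}{5} \approx 4665.2$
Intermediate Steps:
$u{\left(n,w \right)} = 2 n \left(-1 + w\right)$
$J{\left(s,G \right)} = \frac{-68 + s}{2 G}$
$J{\left(u{\left(v,3 \right)},1 \left(5 + 0\right) \right)} - -4672 = \frac{-68 + 2 \cdot 0 \left(-1 + 3\right)}{2 \cdot 1 \left(5 + 0\right)} - -4672 = \frac{-68 + 2 \cdot 0 \cdot 2}{2 \cdot 1 \cdot 5} + 4672 = \frac{-68 + 0}{2 \cdot 5} + 4672 = \frac{1}{2} \cdot \frac{1}{5} \left(-68\right) + 4672 = - \frac{34}{5} + 4672 = \frac{23326}{5}$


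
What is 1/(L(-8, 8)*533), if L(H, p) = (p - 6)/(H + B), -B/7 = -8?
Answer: 24/533 ≈ 0.045028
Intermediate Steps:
B = 56 (B = -7*(-8) = 56)
L(H, p) = (-6 + p)/(56 + H) (L(H, p) = (p - 6)/(H + 56) = (-6 + p)/(56 + H))
1/(L(-8, 8)*533) = 1/(((-6 + 8)/(56 - 8))*533) = 1/((2/48)*533) = 1/(((1/48)*2)*533) = 1/((1/24)*533) = 1/(533/24) = 24/533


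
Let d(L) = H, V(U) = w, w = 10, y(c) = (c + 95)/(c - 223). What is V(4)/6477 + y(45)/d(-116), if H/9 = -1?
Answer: 153800/1729359 ≈ 0.088935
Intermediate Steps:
y(c) = (95 + c)/(-223 + c)
V(U) = 10
H = -9 (H = 9*(-1) = -9)
d(L) = -9
V(4)/6477 + y(45)/d(-116) = 10/6477 + ((95 + 45)/(-223 + 45))/(-9) = 10*(1/6477) + (140/(-178))*(-⅑) = 10/6477 - 1/178*140*(-⅑) = 10/6477 - 70/89*(-⅑) = 10/6477 + 70/801 = 153800/1729359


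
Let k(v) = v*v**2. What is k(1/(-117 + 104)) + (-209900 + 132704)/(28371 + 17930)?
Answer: -169645913/101723297 ≈ -1.6677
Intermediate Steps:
k(v) = v**3
k(1/(-117 + 104)) + (-209900 + 132704)/(28371 + 17930) = (1/(-117 + 104))**3 + (-209900 + 132704)/(28371 + 17930) = (1/(-13))**3 - 77196/46301 = (-1/13)**3 - 77196*1/46301 = -1/2197 - 77196/46301 = -169645913/101723297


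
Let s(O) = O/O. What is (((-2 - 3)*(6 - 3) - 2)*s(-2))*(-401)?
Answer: 6817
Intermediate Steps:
s(O) = 1
(((-2 - 3)*(6 - 3) - 2)*s(-2))*(-401) = (((-2 - 3)*(6 - 3) - 2)*1)*(-401) = ((-5*3 - 2)*1)*(-401) = ((-15 - 2)*1)*(-401) = -17*1*(-401) = -17*(-401) = 6817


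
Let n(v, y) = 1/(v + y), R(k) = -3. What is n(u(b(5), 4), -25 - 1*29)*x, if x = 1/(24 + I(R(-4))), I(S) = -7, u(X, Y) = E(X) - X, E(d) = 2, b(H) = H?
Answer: -1/969 ≈ -0.0010320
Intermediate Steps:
u(X, Y) = 2 - X
x = 1/17 (x = 1/(24 - 7) = 1/17 ≈ 0.058824)
n(u(b(5), 4), -25 - 1*29)*x = (1/17)/((2 - 1*5) + (-25 - 1*29)) = (1/17)/((2 - 5) + (-25 - 29)) = (1/17)/(-3 - 54) = (1/17)/(-57) = -1/57*1/17 = -1/969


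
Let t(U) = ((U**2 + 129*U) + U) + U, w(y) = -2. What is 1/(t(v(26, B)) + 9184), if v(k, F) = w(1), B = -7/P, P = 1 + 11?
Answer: 1/8926 ≈ 0.00011203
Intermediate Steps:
P = 12
B = -7/12 ≈ -0.58333
v(k, F) = -2
t(U) = U**2 + 131*U (t(U) = (U**2 + 130*U) + U = U**2 + 131*U)
1/(t(v(26, B)) + 9184) = 1/(-2*(131 - 2) + 9184) = 1/(-2*129 + 9184) = 1/(-258 + 9184) = 1/8926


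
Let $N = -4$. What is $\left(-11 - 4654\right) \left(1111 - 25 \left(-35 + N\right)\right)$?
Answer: $-9731190$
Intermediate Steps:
$\left(-11 - 4654\right) \left(1111 - 25 \left(-35 + N\right)\right) = \left(-11 - 4654\right) \left(1111 - 25 \left(-35 - 4\right)\right) = - 4665 \left(1111 - -975\right) = - 4665 \left(1111 + 975\right) = \left(-4665\right) 2086 = -9731190$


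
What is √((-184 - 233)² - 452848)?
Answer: I*√278959 ≈ 528.17*I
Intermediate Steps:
√((-184 - 233)² - 452848) = √((-417)² - 452848) = √(173889 - 452848) = √(-278959) = I*√278959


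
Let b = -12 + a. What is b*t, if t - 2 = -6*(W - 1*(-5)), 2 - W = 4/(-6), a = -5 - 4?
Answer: 924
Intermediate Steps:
a = -9
W = 8/3 (W = 2 - 4/(-6) = 2 - 4*(-1)/6 = 2 - 1*(-2/3) = 2 + 2/3 = 8/3 ≈ 2.6667)
b = -21 (b = -12 - 9 = -21)
t = -44 (t = 2 - 6*(8/3 - 1*(-5)) = 2 - 6*(8/3 + 5) = 2 - 6*23/3 = 2 - 46 = -44)
b*t = -21*(-44) = 924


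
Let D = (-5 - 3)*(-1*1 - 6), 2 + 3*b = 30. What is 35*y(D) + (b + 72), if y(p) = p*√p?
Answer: 244/3 + 3920*√14 ≈ 14749.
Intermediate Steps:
b = 28/3 (b = -⅔ + (⅓)*30 = -⅔ + 10 = 28/3 ≈ 9.3333)
D = 56 (D = -8*(-1 - 6) = -8*(-7) = 56)
y(p) = p^(3/2)
35*y(D) + (b + 72) = 35*56^(3/2) + (28/3 + 72) = 35*(112*√14) + 244/3 = 3920*√14 + 244/3 = 244/3 + 3920*√14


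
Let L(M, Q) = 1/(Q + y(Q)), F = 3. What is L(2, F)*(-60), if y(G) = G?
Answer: -10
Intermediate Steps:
L(M, Q) = 1/(2*Q) (L(M, Q) = 1/(Q + Q) = 1/(2*Q))
L(2, F)*(-60) = ((1/2)/3)*(-60) = ((1/2)*(1/3))*(-60) = (1/6)*(-60) = -10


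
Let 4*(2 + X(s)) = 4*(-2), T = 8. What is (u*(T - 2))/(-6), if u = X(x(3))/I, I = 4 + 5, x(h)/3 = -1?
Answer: 4/9 ≈ 0.44444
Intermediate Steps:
x(h) = -3 (x(h) = 3*(-1) = -3)
I = 9
X(s) = -4 (X(s) = -2 + (4*(-2))/4 = -2 + (1/4)*(-8) = -2 - 2 = -4)
u = -4/9 ≈ -0.44444
(u*(T - 2))/(-6) = (-4*(8 - 2)/9)/(-6) = -(-2)*6/27 = -1/6*(-8/3) = 4/9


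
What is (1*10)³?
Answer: 1000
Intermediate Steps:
(1*10)³ = 10³ = 1000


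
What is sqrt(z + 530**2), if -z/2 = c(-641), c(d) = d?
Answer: sqrt(282182) ≈ 531.21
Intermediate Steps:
z = 1282 (z = -2*(-641) = 1282)
sqrt(z + 530**2) = sqrt(1282 + 530**2) = sqrt(1282 + 280900) = sqrt(282182)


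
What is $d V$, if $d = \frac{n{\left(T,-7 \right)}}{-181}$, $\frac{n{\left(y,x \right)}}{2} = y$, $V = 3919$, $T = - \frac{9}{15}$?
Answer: $\frac{23514}{905} \approx 25.982$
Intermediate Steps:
$T = - \frac{3}{5}$ ($T = \left(-9\right) \frac{1}{15} = - \frac{3}{5} \approx -0.6$)
$n{\left(y,x \right)} = 2 y$
$d = \frac{6}{905}$ ($d = \frac{2 \left(- \frac{3}{5}\right)}{-181} = \left(- \frac{6}{5}\right) \left(- \frac{1}{181}\right) = \frac{6}{905} \approx 0.0066298$)
$d V = \frac{6}{905} \cdot 3919 = \frac{23514}{905}$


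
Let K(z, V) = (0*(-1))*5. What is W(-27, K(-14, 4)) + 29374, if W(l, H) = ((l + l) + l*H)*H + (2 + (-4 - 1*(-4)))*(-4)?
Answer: 29366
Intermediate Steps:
K(z, V) = 0 (K(z, V) = 0*5 = 0)
W(l, H) = -8 + H*(2*l + H*l) (W(l, H) = (2*l + H*l)*H + (2 + (-4 + 4))*(-4) = H*(2*l + H*l) + (2 + 0)*(-4) = H*(2*l + H*l) + 2*(-4) = H*(2*l + H*l) - 8 = -8 + H*(2*l + H*l))
W(-27, K(-14, 4)) + 29374 = (-8 - 27*0² + 2*0*(-27)) + 29374 = (-8 - 27*0 + 0) + 29374 = (-8 + 0 + 0) + 29374 = -8 + 29374 = 29366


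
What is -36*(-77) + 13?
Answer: 2785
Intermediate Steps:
-36*(-77) + 13 = 2772 + 13 = 2785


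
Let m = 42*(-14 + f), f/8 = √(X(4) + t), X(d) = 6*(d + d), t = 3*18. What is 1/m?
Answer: 1/18996 + √102/33243 ≈ 0.00035645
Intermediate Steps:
t = 54
X(d) = 12*d (X(d) = 6*(2*d) = 12*d)
f = 8*√102 (f = 8*√(12*4 + 54) = 8*√(48 + 54) = 8*√102 ≈ 80.796)
m = -588 + 336*√102 (m = 42*(-14 + 8*√102) = -588 + 336*√102 ≈ 2805.4)
1/m = 1/(-588 + 336*√102)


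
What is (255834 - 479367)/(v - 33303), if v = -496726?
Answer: 223533/530029 ≈ 0.42174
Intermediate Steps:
(255834 - 479367)/(v - 33303) = (255834 - 479367)/(-496726 - 33303) = -223533/(-530029) = -223533*(-1/530029) = 223533/530029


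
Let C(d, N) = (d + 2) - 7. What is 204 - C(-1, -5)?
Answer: 210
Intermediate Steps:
C(d, N) = -5 + d (C(d, N) = (2 + d) - 7 = -5 + d)
204 - C(-1, -5) = 204 - (-5 - 1) = 204 - 1*(-6) = 204 + 6 = 210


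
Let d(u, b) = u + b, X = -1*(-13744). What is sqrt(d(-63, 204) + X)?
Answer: sqrt(13885) ≈ 117.83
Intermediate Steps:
X = 13744
d(u, b) = b + u
sqrt(d(-63, 204) + X) = sqrt((204 - 63) + 13744) = sqrt(141 + 13744) = sqrt(13885)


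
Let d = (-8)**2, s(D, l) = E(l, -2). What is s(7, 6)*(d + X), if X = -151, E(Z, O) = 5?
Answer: -435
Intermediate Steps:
s(D, l) = 5
d = 64
s(7, 6)*(d + X) = 5*(64 - 151) = 5*(-87) = -435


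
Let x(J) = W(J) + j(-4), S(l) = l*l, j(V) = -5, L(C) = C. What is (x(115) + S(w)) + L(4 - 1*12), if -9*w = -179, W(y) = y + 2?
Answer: 40465/81 ≈ 499.57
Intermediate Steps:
W(y) = 2 + y
w = 179/9 (w = -1/9*(-179) = 179/9 ≈ 19.889)
S(l) = l**2
x(J) = -3 + J (x(J) = (2 + J) - 5 = -3 + J)
(x(115) + S(w)) + L(4 - 1*12) = ((-3 + 115) + (179/9)**2) + (4 - 1*12) = (112 + 32041/81) + (4 - 12) = 41113/81 - 8 = 40465/81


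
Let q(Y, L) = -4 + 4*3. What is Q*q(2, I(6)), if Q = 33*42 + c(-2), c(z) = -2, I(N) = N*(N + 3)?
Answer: 11072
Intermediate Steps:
I(N) = N*(3 + N)
q(Y, L) = 8 (q(Y, L) = -4 + 12 = 8)
Q = 1384 (Q = 33*42 - 2 = 1386 - 2 = 1384)
Q*q(2, I(6)) = 1384*8 = 11072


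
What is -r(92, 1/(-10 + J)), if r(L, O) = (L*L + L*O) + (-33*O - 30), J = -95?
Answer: -885511/105 ≈ -8433.4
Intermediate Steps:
r(L, O) = -30 + L² - 33*O + L*O (r(L, O) = (L² + L*O) + (-30 - 33*O) = -30 + L² - 33*O + L*O)
-r(92, 1/(-10 + J)) = -(-30 + 92² - 33/(-10 - 95) + 92/(-10 - 95)) = -(-30 + 8464 - 33/(-105) + 92/(-105)) = -(-30 + 8464 - 33*(-1/105) + 92*(-1/105)) = -(-30 + 8464 + 11/35 - 92/105) = -1*885511/105 = -885511/105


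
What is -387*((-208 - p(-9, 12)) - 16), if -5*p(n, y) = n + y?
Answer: 432279/5 ≈ 86456.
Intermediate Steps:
p(n, y) = -n/5 - y/5 (p(n, y) = -(n + y)/5 = -n/5 - y/5)
-387*((-208 - p(-9, 12)) - 16) = -387*((-208 - (-1/5*(-9) - 1/5*12)) - 16) = -387*((-208 - (9/5 - 12/5)) - 16) = -387*((-208 - 1*(-3/5)) - 16) = -387*((-208 + 3/5) - 16) = -387*(-1037/5 - 16) = -387*(-1117/5) = 432279/5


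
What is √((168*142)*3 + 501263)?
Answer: √572831 ≈ 756.86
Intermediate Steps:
√((168*142)*3 + 501263) = √(23856*3 + 501263) = √(71568 + 501263) = √572831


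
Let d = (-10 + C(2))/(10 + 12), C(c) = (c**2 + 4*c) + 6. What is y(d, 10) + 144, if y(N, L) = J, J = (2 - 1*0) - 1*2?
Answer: 144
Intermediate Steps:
C(c) = 6 + c**2 + 4*c
d = 4/11 (d = (-10 + (6 + 2**2 + 4*2))/(10 + 12) = (-10 + (6 + 4 + 8))/22 = (-10 + 18)*(1/22) = 8*(1/22) = 4/11 ≈ 0.36364)
J = 0 (J = (2 + 0) - 2 = 2 - 2 = 0)
y(N, L) = 0
y(d, 10) + 144 = 0 + 144 = 144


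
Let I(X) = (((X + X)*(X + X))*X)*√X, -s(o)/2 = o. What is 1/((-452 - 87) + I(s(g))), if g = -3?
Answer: 539/4188455 + 864*√6/4188455 ≈ 0.00063397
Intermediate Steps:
s(o) = -2*o
I(X) = 4*X^(7/2) (I(X) = (((2*X)*(2*X))*X)*√X = ((4*X²)*X)*√X = (4*X³)*√X = 4*X^(7/2))
1/((-452 - 87) + I(s(g))) = 1/((-452 - 87) + 4*(-2*(-3))^(7/2)) = 1/(-539 + 4*6^(7/2)) = 1/(-539 + 4*(216*√6)) = 1/(-539 + 864*√6)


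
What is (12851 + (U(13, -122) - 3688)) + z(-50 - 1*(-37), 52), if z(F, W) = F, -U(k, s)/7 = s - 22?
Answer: 10158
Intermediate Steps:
U(k, s) = 154 - 7*s (U(k, s) = -7*(s - 22) = -7*(-22 + s) = 154 - 7*s)
(12851 + (U(13, -122) - 3688)) + z(-50 - 1*(-37), 52) = (12851 + ((154 - 7*(-122)) - 3688)) + (-50 - 1*(-37)) = (12851 + ((154 + 854) - 3688)) + (-50 + 37) = (12851 + (1008 - 3688)) - 13 = (12851 - 2680) - 13 = 10171 - 13 = 10158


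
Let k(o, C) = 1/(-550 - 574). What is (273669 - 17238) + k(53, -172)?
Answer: 288228443/1124 ≈ 2.5643e+5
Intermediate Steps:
k(o, C) = -1/1124 (k(o, C) = 1/(-1124) = -1/1124)
(273669 - 17238) + k(53, -172) = (273669 - 17238) - 1/1124 = 256431 - 1/1124 = 288228443/1124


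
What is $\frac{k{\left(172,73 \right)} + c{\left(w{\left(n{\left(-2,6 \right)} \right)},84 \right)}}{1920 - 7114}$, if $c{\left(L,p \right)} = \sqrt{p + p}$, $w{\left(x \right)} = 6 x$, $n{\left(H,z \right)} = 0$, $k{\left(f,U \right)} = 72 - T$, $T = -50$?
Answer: $- \frac{61}{2597} - \frac{\sqrt{42}}{2597} \approx -0.025984$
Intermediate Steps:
$k{\left(f,U \right)} = 122$ ($k{\left(f,U \right)} = 72 - -50 = 72 + 50 = 122$)
$c{\left(L,p \right)} = \sqrt{2} \sqrt{p}$ ($c{\left(L,p \right)} = \sqrt{2 p} = \sqrt{2} \sqrt{p}$)
$\frac{k{\left(172,73 \right)} + c{\left(w{\left(n{\left(-2,6 \right)} \right)},84 \right)}}{1920 - 7114} = \frac{122 + \sqrt{2} \sqrt{84}}{1920 - 7114} = \frac{122 + \sqrt{2} \cdot 2 \sqrt{21}}{-5194} = \left(122 + 2 \sqrt{42}\right) \left(- \frac{1}{5194}\right) = - \frac{61}{2597} - \frac{\sqrt{42}}{2597}$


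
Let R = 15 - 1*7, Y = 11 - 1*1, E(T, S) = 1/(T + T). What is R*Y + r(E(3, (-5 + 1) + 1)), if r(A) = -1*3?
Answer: 77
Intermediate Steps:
E(T, S) = 1/(2*T)
r(A) = -3
Y = 10 (Y = 11 - 1 = 10)
R = 8 (R = 15 - 7 = 8)
R*Y + r(E(3, (-5 + 1) + 1)) = 8*10 - 3 = 80 - 3 = 77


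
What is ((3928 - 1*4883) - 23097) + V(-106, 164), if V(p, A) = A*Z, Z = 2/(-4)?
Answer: -24134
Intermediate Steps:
Z = -½ (Z = 2*(-¼) = -½ ≈ -0.50000)
V(p, A) = -A/2 (V(p, A) = A*(-½) = -A/2)
((3928 - 1*4883) - 23097) + V(-106, 164) = ((3928 - 1*4883) - 23097) - ½*164 = ((3928 - 4883) - 23097) - 82 = (-955 - 23097) - 82 = -24052 - 82 = -24134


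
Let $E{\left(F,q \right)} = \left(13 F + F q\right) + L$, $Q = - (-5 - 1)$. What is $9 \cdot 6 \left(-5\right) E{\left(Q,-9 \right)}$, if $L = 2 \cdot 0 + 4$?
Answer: $-7560$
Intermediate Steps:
$Q = 6$ ($Q = \left(-1\right) \left(-6\right) = 6$)
$L = 4$ ($L = 0 + 4 = 4$)
$E{\left(F,q \right)} = 4 + 13 F + F q$ ($E{\left(F,q \right)} = \left(13 F + F q\right) + 4 = 4 + 13 F + F q$)
$9 \cdot 6 \left(-5\right) E{\left(Q,-9 \right)} = 9 \cdot 6 \left(-5\right) \left(4 + 13 \cdot 6 + 6 \left(-9\right)\right) = 54 \left(-5\right) \left(4 + 78 - 54\right) = \left(-270\right) 28 = -7560$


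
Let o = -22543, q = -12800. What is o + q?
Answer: -35343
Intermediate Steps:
o + q = -22543 - 12800 = -35343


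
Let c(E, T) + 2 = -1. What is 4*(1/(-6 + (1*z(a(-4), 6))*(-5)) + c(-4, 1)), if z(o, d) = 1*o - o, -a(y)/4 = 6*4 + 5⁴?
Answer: -38/3 ≈ -12.667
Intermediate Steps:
c(E, T) = -3 (c(E, T) = -2 - 1 = -3)
a(y) = -2596 (a(y) = -4*(6*4 + 5⁴) = -4*(24 + 625) = -4*649 = -2596)
z(o, d) = 0 (z(o, d) = o - o = 0)
4*(1/(-6 + (1*z(a(-4), 6))*(-5)) + c(-4, 1)) = 4*(1/(-6 + (1*0)*(-5)) - 3) = 4*(1/(-6 + 0*(-5)) - 3) = 4*(1/(-6 + 0) - 3) = 4*(1/(-6) - 3) = 4*(-⅙ - 3) = 4*(-19/6) = -38/3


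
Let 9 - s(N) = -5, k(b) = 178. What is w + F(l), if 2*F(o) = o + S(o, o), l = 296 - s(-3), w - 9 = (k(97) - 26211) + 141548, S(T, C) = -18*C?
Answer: 113127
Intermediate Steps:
s(N) = 14 (s(N) = 9 - 1*(-5) = 9 + 5 = 14)
w = 115524 (w = 9 + ((178 - 26211) + 141548) = 9 + (-26033 + 141548) = 9 + 115515 = 115524)
l = 282 (l = 296 - 1*14 = 296 - 14 = 282)
F(o) = -17*o/2 (F(o) = (o - 18*o)/2 = (-17*o)/2 = -17*o/2)
w + F(l) = 115524 - 17/2*282 = 115524 - 2397 = 113127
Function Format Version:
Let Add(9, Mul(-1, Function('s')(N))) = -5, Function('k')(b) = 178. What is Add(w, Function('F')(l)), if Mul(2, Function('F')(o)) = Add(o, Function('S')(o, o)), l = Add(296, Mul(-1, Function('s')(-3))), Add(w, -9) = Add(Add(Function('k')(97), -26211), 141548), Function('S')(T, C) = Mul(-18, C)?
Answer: 113127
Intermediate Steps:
Function('s')(N) = 14 (Function('s')(N) = Add(9, Mul(-1, -5)) = Add(9, 5) = 14)
w = 115524 (w = Add(9, Add(Add(178, -26211), 141548)) = Add(9, Add(-26033, 141548)) = Add(9, 115515) = 115524)
l = 282 (l = Add(296, Mul(-1, 14)) = Add(296, -14) = 282)
Function('F')(o) = Mul(Rational(-17, 2), o) (Function('F')(o) = Mul(Rational(1, 2), Add(o, Mul(-18, o))) = Mul(Rational(1, 2), Mul(-17, o)) = Mul(Rational(-17, 2), o))
Add(w, Function('F')(l)) = Add(115524, Mul(Rational(-17, 2), 282)) = Add(115524, -2397) = 113127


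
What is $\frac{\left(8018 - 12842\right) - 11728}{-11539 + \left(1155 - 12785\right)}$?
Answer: $\frac{16552}{23169} \approx 0.7144$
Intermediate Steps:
$\frac{\left(8018 - 12842\right) - 11728}{-11539 + \left(1155 - 12785\right)} = \frac{\left(8018 - 12842\right) - 11728}{-11539 - 11630} = \frac{-4824 - 11728}{-23169} = \left(-16552\right) \left(- \frac{1}{23169}\right) = \frac{16552}{23169}$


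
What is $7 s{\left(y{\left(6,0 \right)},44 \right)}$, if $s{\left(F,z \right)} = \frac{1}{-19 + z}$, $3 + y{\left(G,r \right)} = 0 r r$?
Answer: $\frac{7}{25} \approx 0.28$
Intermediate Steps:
$y{\left(G,r \right)} = -3$ ($y{\left(G,r \right)} = -3 + 0 r r = -3 + 0 r = -3 + 0 = -3$)
$7 s{\left(y{\left(6,0 \right)},44 \right)} = \frac{7}{-19 + 44} = \frac{7}{25}$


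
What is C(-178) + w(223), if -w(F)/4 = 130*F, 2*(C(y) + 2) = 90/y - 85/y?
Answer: -41282477/356 ≈ -1.1596e+5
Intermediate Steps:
C(y) = -2 + 5/(2*y) (C(y) = -2 + (90/y - 85/y)/2 = -2 + (5/y)/2 = -2 + 5/(2*y))
w(F) = -520*F
C(-178) + w(223) = (-2 + (5/2)/(-178)) - 520*223 = (-2 + (5/2)*(-1/178)) - 115960 = (-2 - 5/356) - 115960 = -717/356 - 115960 = -41282477/356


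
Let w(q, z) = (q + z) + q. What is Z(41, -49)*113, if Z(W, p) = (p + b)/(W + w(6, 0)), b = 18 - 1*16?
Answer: -5311/53 ≈ -100.21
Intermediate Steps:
w(q, z) = z + 2*q
b = 2 (b = 18 - 16 = 2)
Z(W, p) = (2 + p)/(12 + W) (Z(W, p) = (p + 2)/(W + (0 + 2*6)) = (2 + p)/(W + (0 + 12)) = (2 + p)/(W + 12) = (2 + p)/(12 + W))
Z(41, -49)*113 = ((2 - 49)/(12 + 41))*113 = (-47/53)*113 = ((1/53)*(-47))*113 = -47/53*113 = -5311/53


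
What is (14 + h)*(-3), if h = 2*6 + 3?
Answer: -87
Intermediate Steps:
h = 15 (h = 12 + 3 = 15)
(14 + h)*(-3) = (14 + 15)*(-3) = 29*(-3) = -87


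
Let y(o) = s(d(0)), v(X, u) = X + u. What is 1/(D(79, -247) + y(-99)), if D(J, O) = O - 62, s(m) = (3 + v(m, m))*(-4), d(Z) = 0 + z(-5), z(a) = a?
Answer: -1/281 ≈ -0.0035587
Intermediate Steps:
d(Z) = -5 (d(Z) = 0 - 5 = -5)
s(m) = -12 - 8*m (s(m) = (3 + (m + m))*(-4) = (3 + 2*m)*(-4) = -12 - 8*m)
D(J, O) = -62 + O
y(o) = 28 (y(o) = -12 - 8*(-5) = -12 + 40 = 28)
1/(D(79, -247) + y(-99)) = 1/((-62 - 247) + 28) = 1/(-309 + 28) = 1/(-281) = -1/281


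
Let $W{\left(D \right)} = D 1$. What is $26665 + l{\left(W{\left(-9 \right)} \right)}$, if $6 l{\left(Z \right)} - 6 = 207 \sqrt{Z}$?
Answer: $26666 + \frac{207 i}{2} \approx 26666.0 + 103.5 i$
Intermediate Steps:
$W{\left(D \right)} = D$
$l{\left(Z \right)} = 1 + \frac{69 \sqrt{Z}}{2}$ ($l{\left(Z \right)} = 1 + \frac{207 \sqrt{Z}}{6} = 1 + \frac{69 \sqrt{Z}}{2}$)
$26665 + l{\left(W{\left(-9 \right)} \right)} = 26665 + \left(1 + \frac{69 \sqrt{-9}}{2}\right) = 26665 + \left(1 + \frac{69 \cdot 3 i}{2}\right) = 26665 + \left(1 + \frac{207 i}{2}\right) = 26666 + \frac{207 i}{2}$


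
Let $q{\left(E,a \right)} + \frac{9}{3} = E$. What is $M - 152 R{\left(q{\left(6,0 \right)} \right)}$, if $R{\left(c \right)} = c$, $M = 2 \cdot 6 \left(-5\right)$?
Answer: $-516$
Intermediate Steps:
$q{\left(E,a \right)} = -3 + E$
$M = -60$ ($M = 12 \left(-5\right) = -60$)
$M - 152 R{\left(q{\left(6,0 \right)} \right)} = -60 - 152 \left(-3 + 6\right) = -60 - 456 = -516$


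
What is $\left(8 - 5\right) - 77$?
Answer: $-74$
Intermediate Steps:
$\left(8 - 5\right) - 77 = 3 - 77 = -74$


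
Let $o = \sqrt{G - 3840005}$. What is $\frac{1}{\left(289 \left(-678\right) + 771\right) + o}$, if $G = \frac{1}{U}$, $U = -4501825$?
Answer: $- \frac{292875229025}{57166513667541317} - \frac{5 i \sqrt{3112927444869846198}}{171499541002623951} \approx -5.1232 \cdot 10^{-6} - 5.1439 \cdot 10^{-8} i$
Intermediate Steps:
$G = - \frac{1}{4501825}$ ($G = \frac{1}{-4501825} = - \frac{1}{4501825} \approx -2.2213 \cdot 10^{-7}$)
$o = \frac{i \sqrt{3112927444869846198}}{900365}$ ($o = \sqrt{- \frac{1}{4501825} - 3840005} = \sqrt{- \frac{17287030509126}{4501825}} = \frac{i \sqrt{3112927444869846198}}{900365} \approx 1959.6 i$)
$\frac{1}{\left(289 \left(-678\right) + 771\right) + o} = \frac{1}{\left(289 \left(-678\right) + 771\right) + \frac{i \sqrt{3112927444869846198}}{900365}} = \frac{1}{\left(-195942 + 771\right) + \frac{i \sqrt{3112927444869846198}}{900365}} = \frac{1}{-195171 + \frac{i \sqrt{3112927444869846198}}{900365}}$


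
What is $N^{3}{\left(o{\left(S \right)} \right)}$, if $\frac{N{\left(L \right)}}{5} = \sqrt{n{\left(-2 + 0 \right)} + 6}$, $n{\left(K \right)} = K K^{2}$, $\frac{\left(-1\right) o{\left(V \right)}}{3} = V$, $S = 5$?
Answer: $- 250 i \sqrt{2} \approx - 353.55 i$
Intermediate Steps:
$o{\left(V \right)} = - 3 V$
$n{\left(K \right)} = K^{3}$
$N{\left(L \right)} = 5 i \sqrt{2}$ ($N{\left(L \right)} = 5 \sqrt{\left(-2 + 0\right)^{3} + 6} = 5 \sqrt{\left(-2\right)^{3} + 6} = 5 \sqrt{-8 + 6} = 5 \sqrt{-2} = 5 i \sqrt{2}$)
$N^{3}{\left(o{\left(S \right)} \right)} = \left(5 i \sqrt{2}\right)^{3} = - 250 i \sqrt{2}$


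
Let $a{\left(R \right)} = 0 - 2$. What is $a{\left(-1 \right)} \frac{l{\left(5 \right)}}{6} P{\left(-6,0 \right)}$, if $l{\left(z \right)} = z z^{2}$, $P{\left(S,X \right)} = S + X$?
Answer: $250$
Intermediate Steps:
$l{\left(z \right)} = z^{3}$
$a{\left(R \right)} = -2$ ($a{\left(R \right)} = 0 - 2 = -2$)
$a{\left(-1 \right)} \frac{l{\left(5 \right)}}{6} P{\left(-6,0 \right)} = - 2 \frac{5^{3}}{6} \left(-6 + 0\right) = - 2 \cdot 125 \cdot \frac{1}{6} \left(-6\right) = \left(-2\right) \frac{125}{6} \left(-6\right) = \left(- \frac{125}{3}\right) \left(-6\right) = 250$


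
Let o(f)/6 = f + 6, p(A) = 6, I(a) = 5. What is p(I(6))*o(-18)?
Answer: -432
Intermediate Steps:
o(f) = 36 + 6*f (o(f) = 6*(f + 6) = 6*(6 + f) = 36 + 6*f)
p(I(6))*o(-18) = 6*(36 + 6*(-18)) = 6*(36 - 108) = 6*(-72) = -432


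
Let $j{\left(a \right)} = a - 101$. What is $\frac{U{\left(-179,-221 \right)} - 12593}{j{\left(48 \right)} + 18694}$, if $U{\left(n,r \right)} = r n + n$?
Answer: $\frac{26787}{18641} \approx 1.437$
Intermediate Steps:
$j{\left(a \right)} = -101 + a$ ($j{\left(a \right)} = a - 101 = -101 + a$)
$U{\left(n,r \right)} = n + n r$ ($U{\left(n,r \right)} = n r + n = n + n r$)
$\frac{U{\left(-179,-221 \right)} - 12593}{j{\left(48 \right)} + 18694} = \frac{- 179 \left(1 - 221\right) - 12593}{\left(-101 + 48\right) + 18694} = \frac{\left(-179\right) \left(-220\right) - 12593}{-53 + 18694} = \frac{39380 - 12593}{18641} = 26787 \cdot \frac{1}{18641} = \frac{26787}{18641}$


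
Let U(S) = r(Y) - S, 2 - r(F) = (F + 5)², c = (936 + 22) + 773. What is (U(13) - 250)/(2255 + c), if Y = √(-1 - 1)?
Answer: -142/1993 - 5*I*√2/1993 ≈ -0.071249 - 0.003548*I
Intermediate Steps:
c = 1731 (c = 958 + 773 = 1731)
Y = I*√2 (Y = √(-2) = I*√2 ≈ 1.4142*I)
r(F) = 2 - (5 + F)² (r(F) = 2 - (F + 5)² = 2 - (5 + F)²)
U(S) = 2 - S - (5 + I*√2)² (U(S) = (2 - (5 + I*√2)²) - S = 2 - S - (5 + I*√2)²)
(U(13) - 250)/(2255 + c) = ((2 - 1*13 - (5 + I*√2)²) - 250)/(2255 + 1731) = ((2 - 13 - (5 + I*√2)²) - 250)/3986 = ((-11 - (5 + I*√2)²) - 250)*(1/3986) = (-261 - (5 + I*√2)²)*(1/3986) = -261/3986 - (5 + I*√2)²/3986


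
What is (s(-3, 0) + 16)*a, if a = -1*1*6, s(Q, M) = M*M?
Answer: -96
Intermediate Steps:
s(Q, M) = M²
a = -6 (a = -1*6 = -6)
(s(-3, 0) + 16)*a = (0² + 16)*(-6) = (0 + 16)*(-6) = 16*(-6) = -96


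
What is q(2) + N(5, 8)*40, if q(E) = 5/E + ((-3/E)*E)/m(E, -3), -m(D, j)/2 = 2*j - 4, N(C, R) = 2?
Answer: 1647/20 ≈ 82.350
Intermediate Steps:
m(D, j) = 8 - 4*j (m(D, j) = -2*(2*j - 4) = -2*(-4 + 2*j) = 8 - 4*j)
q(E) = -3/20 + 5/E (q(E) = 5/E + ((-3/E)*E)/(8 - 4*(-3)) = 5/E - 3/(8 + 12) = 5/E - 3/20 = -3/20 + 5/E)
q(2) + N(5, 8)*40 = (-3/20 + 5/2) + 2*40 = (-3/20 + 5*(½)) + 80 = (-3/20 + 5/2) + 80 = 47/20 + 80 = 1647/20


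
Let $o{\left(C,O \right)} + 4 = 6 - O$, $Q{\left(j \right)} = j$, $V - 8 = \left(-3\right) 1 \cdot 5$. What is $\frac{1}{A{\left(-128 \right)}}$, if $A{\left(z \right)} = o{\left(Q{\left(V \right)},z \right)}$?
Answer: $\frac{1}{130} \approx 0.0076923$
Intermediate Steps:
$V = -7$ ($V = 8 + \left(-3\right) 1 \cdot 5 = 8 - 15 = -7$)
$o{\left(C,O \right)} = 2 - O$ ($o{\left(C,O \right)} = -4 - \left(-6 + O\right) = 2 - O$)
$A{\left(z \right)} = 2 - z$
$\frac{1}{A{\left(-128 \right)}} = \frac{1}{2 - -128} = \frac{1}{2 + 128} = \frac{1}{130}$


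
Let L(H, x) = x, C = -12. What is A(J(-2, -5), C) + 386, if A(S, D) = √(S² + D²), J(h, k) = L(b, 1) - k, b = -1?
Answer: 386 + 6*√5 ≈ 399.42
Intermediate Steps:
J(h, k) = 1 - k
A(S, D) = √(D² + S²)
A(J(-2, -5), C) + 386 = √((-12)² + (1 - 1*(-5))²) + 386 = √(144 + (1 + 5)²) + 386 = √(144 + 6²) + 386 = √(144 + 36) + 386 = √180 + 386 = 6*√5 + 386 = 386 + 6*√5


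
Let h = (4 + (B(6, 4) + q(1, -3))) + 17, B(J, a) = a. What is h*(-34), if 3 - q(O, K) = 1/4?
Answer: -1887/2 ≈ -943.50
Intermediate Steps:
q(O, K) = 11/4 (q(O, K) = 3 - 1/4 = 11/4)
h = 111/4 (h = (4 + (4 + 11/4)) + 17 = (4 + 27/4) + 17 = 43/4 + 17 = 111/4 ≈ 27.750)
h*(-34) = (111/4)*(-34) = -1887/2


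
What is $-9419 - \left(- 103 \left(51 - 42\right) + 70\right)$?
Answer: $-8562$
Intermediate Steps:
$-9419 - \left(- 103 \left(51 - 42\right) + 70\right) = -9419 - \left(\left(-103\right) 9 + 70\right) = -9419 - \left(-927 + 70\right) = -9419 - -857 = -9419 + 857 = -8562$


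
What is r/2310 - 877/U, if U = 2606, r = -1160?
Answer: -504883/601986 ≈ -0.83870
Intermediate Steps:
r/2310 - 877/U = -1160/2310 - 877/2606 = -1160*1/2310 - 877*1/2606 = -116/231 - 877/2606 = -504883/601986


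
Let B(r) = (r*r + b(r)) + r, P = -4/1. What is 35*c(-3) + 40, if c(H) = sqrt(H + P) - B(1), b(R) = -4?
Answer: 110 + 35*I*sqrt(7) ≈ 110.0 + 92.601*I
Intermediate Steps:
P = -4 (P = -4*1 = -4)
B(r) = -4 + r + r**2 (B(r) = (r*r - 4) + r = (r**2 - 4) + r = (-4 + r**2) + r = -4 + r + r**2)
c(H) = 2 + sqrt(-4 + H) (c(H) = sqrt(H - 4) - (-4 + 1 + 1**2) = sqrt(-4 + H) - (-4 + 1 + 1) = sqrt(-4 + H) - 1*(-2) = sqrt(-4 + H) + 2 = 2 + sqrt(-4 + H))
35*c(-3) + 40 = 35*(2 + sqrt(-4 - 3)) + 40 = 35*(2 + sqrt(-7)) + 40 = 35*(2 + I*sqrt(7)) + 40 = (70 + 35*I*sqrt(7)) + 40 = 110 + 35*I*sqrt(7)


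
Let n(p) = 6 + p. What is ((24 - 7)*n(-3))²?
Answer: 2601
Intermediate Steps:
((24 - 7)*n(-3))² = ((24 - 7)*(6 - 3))² = (17*3)² = 51² = 2601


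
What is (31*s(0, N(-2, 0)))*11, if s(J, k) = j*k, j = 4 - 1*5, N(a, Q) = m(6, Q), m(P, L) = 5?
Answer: -1705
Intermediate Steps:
N(a, Q) = 5
j = -1 (j = 4 - 5 = -1)
s(J, k) = -k
(31*s(0, N(-2, 0)))*11 = (31*(-1*5))*11 = (31*(-5))*11 = -155*11 = -1705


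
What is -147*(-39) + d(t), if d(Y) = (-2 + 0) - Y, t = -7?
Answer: 5738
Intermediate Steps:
d(Y) = -2 - Y
-147*(-39) + d(t) = -147*(-39) + (-2 - 1*(-7)) = 5733 + (-2 + 7) = 5733 + 5 = 5738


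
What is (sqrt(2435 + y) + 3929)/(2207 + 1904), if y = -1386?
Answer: 3929/4111 + sqrt(1049)/4111 ≈ 0.96361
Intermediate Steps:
(sqrt(2435 + y) + 3929)/(2207 + 1904) = (sqrt(2435 - 1386) + 3929)/(2207 + 1904) = (sqrt(1049) + 3929)/4111 = (3929 + sqrt(1049))*(1/4111) = 3929/4111 + sqrt(1049)/4111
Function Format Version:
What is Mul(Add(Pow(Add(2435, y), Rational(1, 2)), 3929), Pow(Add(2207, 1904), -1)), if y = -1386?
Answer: Add(Rational(3929, 4111), Mul(Rational(1, 4111), Pow(1049, Rational(1, 2)))) ≈ 0.96361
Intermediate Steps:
Mul(Add(Pow(Add(2435, y), Rational(1, 2)), 3929), Pow(Add(2207, 1904), -1)) = Mul(Add(Pow(Add(2435, -1386), Rational(1, 2)), 3929), Pow(Add(2207, 1904), -1)) = Mul(Add(Pow(1049, Rational(1, 2)), 3929), Pow(4111, -1)) = Mul(Add(3929, Pow(1049, Rational(1, 2))), Rational(1, 4111)) = Add(Rational(3929, 4111), Mul(Rational(1, 4111), Pow(1049, Rational(1, 2))))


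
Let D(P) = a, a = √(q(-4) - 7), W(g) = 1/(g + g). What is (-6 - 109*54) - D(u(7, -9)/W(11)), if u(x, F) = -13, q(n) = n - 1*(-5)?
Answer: -5892 - I*√6 ≈ -5892.0 - 2.4495*I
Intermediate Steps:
W(g) = 1/(2*g)
q(n) = 5 + n (q(n) = n + 5 = 5 + n)
a = I*√6 (a = √((5 - 4) - 7) = √(1 - 7) = √(-6) = I*√6 ≈ 2.4495*I)
D(P) = I*√6
(-6 - 109*54) - D(u(7, -9)/W(11)) = (-6 - 109*54) - I*√6 = (-6 - 5886) - I*√6 = -5892 - I*√6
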